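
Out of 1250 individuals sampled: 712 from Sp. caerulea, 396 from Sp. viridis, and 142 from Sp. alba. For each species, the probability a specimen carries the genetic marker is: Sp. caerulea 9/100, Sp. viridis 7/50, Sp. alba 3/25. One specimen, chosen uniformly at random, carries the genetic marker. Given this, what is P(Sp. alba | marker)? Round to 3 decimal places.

0.125

Unnormalized posteriors (prior × likelihood):
  Sp. caerulea: 0.5696 × 0.09 = 0.051264
  Sp. viridis: 0.3168 × 0.14 = 0.044352
  Sp. alba: 0.1136 × 0.12 = 0.013632
Normalizing constant = 0.109248.
P(Sp. alba | evidence) = 0.013632 / 0.109248 ≈ 0.125.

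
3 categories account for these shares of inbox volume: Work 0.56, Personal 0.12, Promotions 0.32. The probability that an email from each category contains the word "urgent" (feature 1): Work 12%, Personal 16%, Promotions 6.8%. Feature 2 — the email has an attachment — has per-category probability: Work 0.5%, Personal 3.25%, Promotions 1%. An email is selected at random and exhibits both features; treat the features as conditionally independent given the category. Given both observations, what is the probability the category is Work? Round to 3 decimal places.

0.285

Unnormalized posteriors (prior × likelihood):
  Work: 0.56 × 0.12 × 0.005 = 0.000336
  Personal: 0.12 × 0.16 × 0.0325 = 0.000624
  Promotions: 0.32 × 0.068 × 0.01 = 0.0002176
Total = 0.0011776.
P(Work | evidence) = 0.000336 / 0.0011776 ≈ 0.285.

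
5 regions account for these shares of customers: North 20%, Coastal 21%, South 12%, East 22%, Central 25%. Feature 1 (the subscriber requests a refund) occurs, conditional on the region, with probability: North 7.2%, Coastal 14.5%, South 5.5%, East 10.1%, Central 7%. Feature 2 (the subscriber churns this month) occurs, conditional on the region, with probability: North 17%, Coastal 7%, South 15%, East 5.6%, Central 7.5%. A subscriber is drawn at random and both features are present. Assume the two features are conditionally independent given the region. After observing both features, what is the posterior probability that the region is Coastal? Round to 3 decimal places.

Prior × likelihood for each hypothesis:
  North: 0.2 × 0.072 × 0.17 = 0.002448
  Coastal: 0.21 × 0.145 × 0.07 = 0.0021315
  South: 0.12 × 0.055 × 0.15 = 0.00099
  East: 0.22 × 0.101 × 0.056 = 0.00124432
  Central: 0.25 × 0.07 × 0.075 = 0.0013125
Sum = 0.00812632.
P(Coastal | evidence) = 0.0021315 / 0.00812632 ≈ 0.262.

0.262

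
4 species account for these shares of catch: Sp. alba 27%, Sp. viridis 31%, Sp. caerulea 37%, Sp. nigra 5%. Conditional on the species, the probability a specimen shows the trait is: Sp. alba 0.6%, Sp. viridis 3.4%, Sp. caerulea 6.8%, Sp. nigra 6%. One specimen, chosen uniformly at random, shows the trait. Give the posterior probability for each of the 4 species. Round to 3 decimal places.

Unnormalized posteriors (prior × likelihood):
  Sp. alba: 0.27 × 0.006 = 0.00162
  Sp. viridis: 0.31 × 0.034 = 0.01054
  Sp. caerulea: 0.37 × 0.068 = 0.02516
  Sp. nigra: 0.05 × 0.06 = 0.003
Sum = 0.04032.
P(Sp. alba | trait) = 0.00162/0.04032 ≈ 0.040
P(Sp. viridis | trait) = 0.01054/0.04032 ≈ 0.261
P(Sp. caerulea | trait) = 0.02516/0.04032 ≈ 0.624
P(Sp. nigra | trait) = 0.003/0.04032 ≈ 0.074

Sp. alba 0.040, Sp. viridis 0.261, Sp. caerulea 0.624, Sp. nigra 0.074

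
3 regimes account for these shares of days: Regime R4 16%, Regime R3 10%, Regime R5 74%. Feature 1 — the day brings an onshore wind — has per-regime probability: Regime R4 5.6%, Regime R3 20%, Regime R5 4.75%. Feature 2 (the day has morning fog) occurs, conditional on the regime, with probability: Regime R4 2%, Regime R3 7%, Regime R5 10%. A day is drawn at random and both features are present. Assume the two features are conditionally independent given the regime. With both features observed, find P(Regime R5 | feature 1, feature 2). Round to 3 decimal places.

By Bayes' rule, posterior ∝ prior × likelihood:
  Regime R4: 0.16 × 0.056 × 0.02 = 0.0001792
  Regime R3: 0.1 × 0.2 × 0.07 = 0.0014
  Regime R5: 0.74 × 0.0475 × 0.1 = 0.003515
Normalizing constant = 0.0050942.
P(Regime R5 | evidence) = 0.003515 / 0.0050942 ≈ 0.690.

0.690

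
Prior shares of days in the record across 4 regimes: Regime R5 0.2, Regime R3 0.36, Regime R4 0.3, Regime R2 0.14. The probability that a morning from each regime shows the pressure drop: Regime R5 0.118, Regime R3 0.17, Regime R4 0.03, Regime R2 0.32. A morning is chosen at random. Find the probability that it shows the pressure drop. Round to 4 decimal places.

0.1386

Prior × likelihood for each hypothesis:
  Regime R5: 0.2 × 0.118 = 0.0236
  Regime R3: 0.36 × 0.17 = 0.0612
  Regime R4: 0.3 × 0.03 = 0.009
  Regime R2: 0.14 × 0.32 = 0.0448
P(drop) = 0.0236 + 0.0612 + 0.009 + 0.0448 = 0.1386 → 0.1386.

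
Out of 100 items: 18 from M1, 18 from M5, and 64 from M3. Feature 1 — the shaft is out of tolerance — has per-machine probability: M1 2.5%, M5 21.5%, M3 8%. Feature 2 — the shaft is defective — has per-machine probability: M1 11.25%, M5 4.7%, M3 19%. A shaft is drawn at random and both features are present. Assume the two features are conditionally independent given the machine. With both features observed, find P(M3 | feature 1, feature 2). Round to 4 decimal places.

0.8071

Compute prior × likelihood for every hypothesis:
  M1: 0.18 × 0.025 × 0.1125 = 0.00050625
  M5: 0.18 × 0.215 × 0.047 = 0.0018189
  M3: 0.64 × 0.08 × 0.19 = 0.009728
Total = 0.01205315.
P(M3 | evidence) = 0.009728 / 0.01205315 ≈ 0.8071.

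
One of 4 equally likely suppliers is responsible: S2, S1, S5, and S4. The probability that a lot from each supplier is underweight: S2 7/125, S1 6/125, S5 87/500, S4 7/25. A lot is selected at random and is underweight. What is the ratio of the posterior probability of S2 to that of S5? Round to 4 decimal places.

0.3218

With a uniform prior (1/4 each), posterior ∝ likelihood:
  S2: 0.056
  S1: 0.048
  S5: 0.174
  S4: 0.28
Sum = 0.558.
The ratio is 0.056 / 0.174 (the normalizer cancels) = 0.3218.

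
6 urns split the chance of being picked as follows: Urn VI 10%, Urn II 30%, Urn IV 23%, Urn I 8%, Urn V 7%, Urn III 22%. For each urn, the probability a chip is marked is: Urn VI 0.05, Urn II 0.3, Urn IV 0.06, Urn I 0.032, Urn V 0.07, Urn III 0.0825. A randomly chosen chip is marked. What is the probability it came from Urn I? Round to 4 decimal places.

By Bayes' rule, posterior ∝ prior × likelihood:
  Urn VI: 0.1 × 0.05 = 0.005
  Urn II: 0.3 × 0.3 = 0.09
  Urn IV: 0.23 × 0.06 = 0.0138
  Urn I: 0.08 × 0.032 = 0.00256
  Urn V: 0.07 × 0.07 = 0.0049
  Urn III: 0.22 × 0.0825 = 0.01815
Sum = 0.13441.
P(Urn I | evidence) = 0.00256 / 0.13441 ≈ 0.0190.

0.0190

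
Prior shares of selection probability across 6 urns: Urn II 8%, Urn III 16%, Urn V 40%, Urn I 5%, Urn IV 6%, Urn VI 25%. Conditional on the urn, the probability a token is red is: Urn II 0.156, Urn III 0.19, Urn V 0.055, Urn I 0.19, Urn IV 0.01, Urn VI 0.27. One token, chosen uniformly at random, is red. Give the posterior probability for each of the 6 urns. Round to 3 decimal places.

Compute prior × likelihood for every hypothesis:
  Urn II: 0.08 × 0.156 = 0.01248
  Urn III: 0.16 × 0.19 = 0.0304
  Urn V: 0.4 × 0.055 = 0.022
  Urn I: 0.05 × 0.19 = 0.0095
  Urn IV: 0.06 × 0.01 = 0.0006
  Urn VI: 0.25 × 0.27 = 0.0675
Normalizing constant = 0.14248.
P(Urn II | red) = 0.01248/0.14248 ≈ 0.088
P(Urn III | red) = 0.0304/0.14248 ≈ 0.213
P(Urn V | red) = 0.022/0.14248 ≈ 0.154
P(Urn I | red) = 0.0095/0.14248 ≈ 0.067
P(Urn IV | red) = 0.0006/0.14248 ≈ 0.004
P(Urn VI | red) = 0.0675/0.14248 ≈ 0.474
(Check: 0.088+0.213+0.154+0.067+0.004+0.474 = 1.000.)

Urn II 0.088, Urn III 0.213, Urn V 0.154, Urn I 0.067, Urn IV 0.004, Urn VI 0.474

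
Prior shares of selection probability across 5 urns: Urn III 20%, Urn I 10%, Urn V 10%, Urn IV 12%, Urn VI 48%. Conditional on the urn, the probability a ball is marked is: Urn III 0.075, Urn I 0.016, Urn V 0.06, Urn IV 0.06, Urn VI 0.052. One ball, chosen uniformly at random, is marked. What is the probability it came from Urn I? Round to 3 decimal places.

Prior × likelihood for each hypothesis:
  Urn III: 0.2 × 0.075 = 0.015
  Urn I: 0.1 × 0.016 = 0.0016
  Urn V: 0.1 × 0.06 = 0.006
  Urn IV: 0.12 × 0.06 = 0.0072
  Urn VI: 0.48 × 0.052 = 0.02496
Total = 0.05476.
P(Urn I | evidence) = 0.0016 / 0.05476 ≈ 0.029.

0.029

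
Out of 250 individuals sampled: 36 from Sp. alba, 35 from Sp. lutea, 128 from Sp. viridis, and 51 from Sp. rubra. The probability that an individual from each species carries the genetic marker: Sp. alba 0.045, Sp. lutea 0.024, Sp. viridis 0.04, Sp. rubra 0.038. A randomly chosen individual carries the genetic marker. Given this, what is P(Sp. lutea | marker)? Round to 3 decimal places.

0.088

Prior × likelihood for each hypothesis:
  Sp. alba: 0.144 × 0.045 = 0.00648
  Sp. lutea: 0.14 × 0.024 = 0.00336
  Sp. viridis: 0.512 × 0.04 = 0.02048
  Sp. rubra: 0.204 × 0.038 = 0.007752
Total = 0.038072.
P(Sp. lutea | evidence) = 0.00336 / 0.038072 ≈ 0.088.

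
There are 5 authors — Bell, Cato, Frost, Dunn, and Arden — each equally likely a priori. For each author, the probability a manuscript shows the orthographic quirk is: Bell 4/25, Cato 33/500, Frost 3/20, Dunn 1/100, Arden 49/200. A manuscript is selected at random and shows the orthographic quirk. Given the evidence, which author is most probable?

Since the prior is uniform, the posterior is proportional to the likelihood:
  Bell: 0.16
  Cato: 0.066
  Frost: 0.15
  Dunn: 0.01
  Arden: 0.245
Total = 0.631.
Largest term belongs to Arden, so Arden is most probable.

Arden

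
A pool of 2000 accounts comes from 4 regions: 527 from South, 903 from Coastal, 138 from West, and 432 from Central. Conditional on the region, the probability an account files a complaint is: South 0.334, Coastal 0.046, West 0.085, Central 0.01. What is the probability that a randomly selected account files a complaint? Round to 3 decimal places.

Compute prior × likelihood for every hypothesis:
  South: 0.2635 × 0.334 = 0.088009
  Coastal: 0.4515 × 0.046 = 0.020769
  West: 0.069 × 0.085 = 0.005865
  Central: 0.216 × 0.01 = 0.00216
P(complaint) = 0.088009 + 0.020769 + 0.005865 + 0.00216 = 0.116803 → 0.117.

0.117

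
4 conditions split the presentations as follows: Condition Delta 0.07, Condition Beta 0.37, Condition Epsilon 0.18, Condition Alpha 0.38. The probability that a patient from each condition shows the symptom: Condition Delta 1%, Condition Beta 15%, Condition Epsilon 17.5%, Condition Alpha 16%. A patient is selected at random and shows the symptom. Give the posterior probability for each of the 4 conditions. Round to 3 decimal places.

Condition Delta 0.005, Condition Beta 0.374, Condition Epsilon 0.212, Condition Alpha 0.409

Unnormalized posteriors (prior × likelihood):
  Condition Delta: 0.07 × 0.01 = 0.0007
  Condition Beta: 0.37 × 0.15 = 0.0555
  Condition Epsilon: 0.18 × 0.175 = 0.0315
  Condition Alpha: 0.38 × 0.16 = 0.0608
Normalizing constant = 0.1485.
P(Condition Delta | symptomatic) = 0.0007/0.1485 ≈ 0.005
P(Condition Beta | symptomatic) = 0.0555/0.1485 ≈ 0.374
P(Condition Epsilon | symptomatic) = 0.0315/0.1485 ≈ 0.212
P(Condition Alpha | symptomatic) = 0.0608/0.1485 ≈ 0.409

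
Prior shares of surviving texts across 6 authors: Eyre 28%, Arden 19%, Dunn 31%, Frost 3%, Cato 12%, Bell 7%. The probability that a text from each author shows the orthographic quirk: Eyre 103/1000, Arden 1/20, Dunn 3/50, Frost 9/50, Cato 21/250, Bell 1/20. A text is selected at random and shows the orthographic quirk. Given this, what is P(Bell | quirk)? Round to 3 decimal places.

Prior × likelihood for each hypothesis:
  Eyre: 0.28 × 0.103 = 0.02884
  Arden: 0.19 × 0.05 = 0.0095
  Dunn: 0.31 × 0.06 = 0.0186
  Frost: 0.03 × 0.18 = 0.0054
  Cato: 0.12 × 0.084 = 0.01008
  Bell: 0.07 × 0.05 = 0.0035
Total = 0.07592.
P(Bell | evidence) = 0.0035 / 0.07592 ≈ 0.046.

0.046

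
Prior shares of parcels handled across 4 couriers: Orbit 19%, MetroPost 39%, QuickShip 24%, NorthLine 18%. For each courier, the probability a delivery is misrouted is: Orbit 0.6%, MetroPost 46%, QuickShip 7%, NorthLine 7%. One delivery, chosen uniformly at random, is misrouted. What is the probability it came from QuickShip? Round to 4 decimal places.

0.0800

By Bayes' rule, posterior ∝ prior × likelihood:
  Orbit: 0.19 × 0.006 = 0.00114
  MetroPost: 0.39 × 0.46 = 0.1794
  QuickShip: 0.24 × 0.07 = 0.0168
  NorthLine: 0.18 × 0.07 = 0.0126
Normalizing constant = 0.20994.
P(QuickShip | evidence) = 0.0168 / 0.20994 ≈ 0.0800.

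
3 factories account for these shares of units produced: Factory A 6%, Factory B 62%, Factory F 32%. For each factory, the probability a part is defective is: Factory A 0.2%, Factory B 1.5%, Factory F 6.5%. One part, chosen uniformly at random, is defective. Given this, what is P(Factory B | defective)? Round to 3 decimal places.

0.308

Unnormalized posteriors (prior × likelihood):
  Factory A: 0.06 × 0.002 = 0.00012
  Factory B: 0.62 × 0.015 = 0.0093
  Factory F: 0.32 × 0.065 = 0.0208
Total = 0.03022.
P(Factory B | evidence) = 0.0093 / 0.03022 ≈ 0.308.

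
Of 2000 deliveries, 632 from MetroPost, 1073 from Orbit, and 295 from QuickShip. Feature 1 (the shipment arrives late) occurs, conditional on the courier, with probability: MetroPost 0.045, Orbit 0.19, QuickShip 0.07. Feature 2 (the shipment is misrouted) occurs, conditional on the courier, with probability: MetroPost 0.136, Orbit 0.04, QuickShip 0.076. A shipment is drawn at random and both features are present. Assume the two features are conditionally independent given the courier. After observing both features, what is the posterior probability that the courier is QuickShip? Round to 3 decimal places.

Prior × likelihood for each hypothesis:
  MetroPost: 0.316 × 0.045 × 0.136 = 0.00193392
  Orbit: 0.5365 × 0.19 × 0.04 = 0.0040774
  QuickShip: 0.1475 × 0.07 × 0.076 = 0.0007847
Sum = 0.00679602.
P(QuickShip | evidence) = 0.0007847 / 0.00679602 ≈ 0.115.

0.115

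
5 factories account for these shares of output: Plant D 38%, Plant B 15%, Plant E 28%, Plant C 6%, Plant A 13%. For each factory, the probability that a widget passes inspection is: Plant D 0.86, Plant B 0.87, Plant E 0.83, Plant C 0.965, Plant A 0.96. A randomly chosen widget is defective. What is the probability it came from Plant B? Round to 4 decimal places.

0.1528

Taking complements, P(defective | each) = Plant D 0.14, Plant B 0.13, Plant E 0.17, Plant C 0.035, Plant A 0.04.
Unnormalized posteriors (prior × likelihood):
  Plant D: 0.38 × 0.14 = 0.0532
  Plant B: 0.15 × 0.13 = 0.0195
  Plant E: 0.28 × 0.17 = 0.0476
  Plant C: 0.06 × 0.035 = 0.0021
  Plant A: 0.13 × 0.04 = 0.0052
Total = 0.1276.
P(Plant B | evidence) = 0.0195 / 0.1276 ≈ 0.1528.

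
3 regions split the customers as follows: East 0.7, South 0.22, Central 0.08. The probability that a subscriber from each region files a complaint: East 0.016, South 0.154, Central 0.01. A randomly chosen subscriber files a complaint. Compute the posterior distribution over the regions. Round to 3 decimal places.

By Bayes' rule, posterior ∝ prior × likelihood:
  East: 0.7 × 0.016 = 0.0112
  South: 0.22 × 0.154 = 0.03388
  Central: 0.08 × 0.01 = 0.0008
Total = 0.04588.
P(East | complaint) = 0.0112/0.04588 ≈ 0.244
P(South | complaint) = 0.03388/0.04588 ≈ 0.738
P(Central | complaint) = 0.0008/0.04588 ≈ 0.017

East 0.244, South 0.738, Central 0.017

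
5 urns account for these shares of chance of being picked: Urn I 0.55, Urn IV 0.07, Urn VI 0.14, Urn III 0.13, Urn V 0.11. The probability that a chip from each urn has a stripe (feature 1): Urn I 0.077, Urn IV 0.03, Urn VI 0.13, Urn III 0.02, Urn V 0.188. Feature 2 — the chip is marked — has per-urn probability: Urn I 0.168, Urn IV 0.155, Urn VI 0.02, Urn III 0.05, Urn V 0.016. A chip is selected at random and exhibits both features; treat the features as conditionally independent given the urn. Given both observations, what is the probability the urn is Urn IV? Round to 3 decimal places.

Prior × likelihood for each hypothesis:
  Urn I: 0.55 × 0.077 × 0.168 = 0.0071148
  Urn IV: 0.07 × 0.03 × 0.155 = 0.0003255
  Urn VI: 0.14 × 0.13 × 0.02 = 0.000364
  Urn III: 0.13 × 0.02 × 0.05 = 0.00013
  Urn V: 0.11 × 0.188 × 0.016 = 0.00033088
Sum = 0.00826518.
P(Urn IV | evidence) = 0.0003255 / 0.00826518 ≈ 0.039.

0.039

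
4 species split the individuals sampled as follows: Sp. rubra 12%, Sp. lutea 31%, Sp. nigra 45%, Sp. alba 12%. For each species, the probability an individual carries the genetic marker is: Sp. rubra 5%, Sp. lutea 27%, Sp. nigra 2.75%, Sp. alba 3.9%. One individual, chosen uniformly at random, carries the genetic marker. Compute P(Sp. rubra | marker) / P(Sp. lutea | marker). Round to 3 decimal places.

By Bayes' rule, posterior ∝ prior × likelihood:
  Sp. rubra: 0.12 × 0.05 = 0.006
  Sp. lutea: 0.31 × 0.27 = 0.0837
  Sp. nigra: 0.45 × 0.0275 = 0.012375
  Sp. alba: 0.12 × 0.039 = 0.00468
Normalizing constant = 0.106755.
The ratio is 0.006 / 0.0837 (the normalizer cancels) = 0.072.

0.072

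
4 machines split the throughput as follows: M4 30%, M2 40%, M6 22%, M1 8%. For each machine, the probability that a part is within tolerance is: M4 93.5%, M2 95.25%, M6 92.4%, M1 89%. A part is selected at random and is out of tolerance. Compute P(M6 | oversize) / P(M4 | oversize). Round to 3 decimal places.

0.857

Taking complements, P(oversize | each) = M4 0.065, M2 0.0475, M6 0.076, M1 0.11.
Unnormalized posteriors (prior × likelihood):
  M4: 0.3 × 0.065 = 0.0195
  M2: 0.4 × 0.0475 = 0.019
  M6: 0.22 × 0.076 = 0.01672
  M1: 0.08 × 0.11 = 0.0088
Sum = 0.06402.
The ratio is 0.01672 / 0.0195 (the normalizer cancels) = 0.857.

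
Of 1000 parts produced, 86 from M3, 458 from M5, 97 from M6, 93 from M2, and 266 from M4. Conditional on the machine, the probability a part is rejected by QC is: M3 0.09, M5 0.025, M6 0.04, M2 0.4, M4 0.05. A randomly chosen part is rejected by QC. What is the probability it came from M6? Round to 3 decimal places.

0.053

Unnormalized posteriors (prior × likelihood):
  M3: 0.086 × 0.09 = 0.00774
  M5: 0.458 × 0.025 = 0.01145
  M6: 0.097 × 0.04 = 0.00388
  M2: 0.093 × 0.4 = 0.0372
  M4: 0.266 × 0.05 = 0.0133
Sum = 0.07357.
P(M6 | evidence) = 0.00388 / 0.07357 ≈ 0.053.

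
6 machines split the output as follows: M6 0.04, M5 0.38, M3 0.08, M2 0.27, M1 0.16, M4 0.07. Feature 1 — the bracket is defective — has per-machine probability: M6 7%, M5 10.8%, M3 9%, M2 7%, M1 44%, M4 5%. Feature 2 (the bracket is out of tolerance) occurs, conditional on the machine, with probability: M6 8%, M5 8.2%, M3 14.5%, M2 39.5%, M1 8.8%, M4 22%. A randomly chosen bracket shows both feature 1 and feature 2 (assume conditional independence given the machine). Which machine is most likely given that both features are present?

M2

Compute prior × likelihood for every hypothesis:
  M6: 0.04 × 0.07 × 0.08 = 0.000224
  M5: 0.38 × 0.108 × 0.082 = 0.00336528
  M3: 0.08 × 0.09 × 0.145 = 0.001044
  M2: 0.27 × 0.07 × 0.395 = 0.0074655
  M1: 0.16 × 0.44 × 0.088 = 0.0061952
  M4: 0.07 × 0.05 × 0.22 = 0.00077
Total = 0.01906398.
Largest term belongs to M2, so M2 is most probable.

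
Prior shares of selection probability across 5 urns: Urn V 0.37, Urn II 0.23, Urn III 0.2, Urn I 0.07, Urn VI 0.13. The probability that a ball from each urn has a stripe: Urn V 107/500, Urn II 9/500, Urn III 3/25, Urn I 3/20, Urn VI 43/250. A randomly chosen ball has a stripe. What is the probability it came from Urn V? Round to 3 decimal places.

Compute prior × likelihood for every hypothesis:
  Urn V: 0.37 × 0.214 = 0.07918
  Urn II: 0.23 × 0.018 = 0.00414
  Urn III: 0.2 × 0.12 = 0.024
  Urn I: 0.07 × 0.15 = 0.0105
  Urn VI: 0.13 × 0.172 = 0.02236
Normalizing constant = 0.14018.
P(Urn V | evidence) = 0.07918 / 0.14018 ≈ 0.565.

0.565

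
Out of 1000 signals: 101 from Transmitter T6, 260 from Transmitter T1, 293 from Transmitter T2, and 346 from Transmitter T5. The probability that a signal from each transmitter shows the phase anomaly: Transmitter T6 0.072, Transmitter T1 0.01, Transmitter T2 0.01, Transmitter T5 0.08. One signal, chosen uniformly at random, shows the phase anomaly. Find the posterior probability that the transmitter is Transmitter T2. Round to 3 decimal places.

Compute prior × likelihood for every hypothesis:
  Transmitter T6: 0.101 × 0.072 = 0.007272
  Transmitter T1: 0.26 × 0.01 = 0.0026
  Transmitter T2: 0.293 × 0.01 = 0.00293
  Transmitter T5: 0.346 × 0.08 = 0.02768
Total = 0.040482.
P(Transmitter T2 | evidence) = 0.00293 / 0.040482 ≈ 0.072.

0.072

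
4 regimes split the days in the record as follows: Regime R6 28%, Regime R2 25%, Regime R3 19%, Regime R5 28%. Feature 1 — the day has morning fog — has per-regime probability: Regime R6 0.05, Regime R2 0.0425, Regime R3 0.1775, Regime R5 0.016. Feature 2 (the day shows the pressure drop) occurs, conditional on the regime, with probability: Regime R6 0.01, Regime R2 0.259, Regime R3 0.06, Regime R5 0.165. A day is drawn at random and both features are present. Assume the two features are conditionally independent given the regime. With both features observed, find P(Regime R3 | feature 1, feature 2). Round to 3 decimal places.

Unnormalized posteriors (prior × likelihood):
  Regime R6: 0.28 × 0.05 × 0.01 = 0.00014
  Regime R2: 0.25 × 0.0425 × 0.259 = 0.002751875
  Regime R3: 0.19 × 0.1775 × 0.06 = 0.0020235
  Regime R5: 0.28 × 0.016 × 0.165 = 0.0007392
Total = 0.005654575.
P(Regime R3 | evidence) = 0.0020235 / 0.005654575 ≈ 0.358.

0.358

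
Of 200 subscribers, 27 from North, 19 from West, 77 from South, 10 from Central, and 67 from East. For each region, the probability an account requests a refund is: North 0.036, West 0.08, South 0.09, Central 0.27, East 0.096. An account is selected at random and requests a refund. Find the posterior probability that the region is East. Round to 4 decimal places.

0.3467

By Bayes' rule, posterior ∝ prior × likelihood:
  North: 0.135 × 0.036 = 0.00486
  West: 0.095 × 0.08 = 0.0076
  South: 0.385 × 0.09 = 0.03465
  Central: 0.05 × 0.27 = 0.0135
  East: 0.335 × 0.096 = 0.03216
Sum = 0.09277.
P(East | evidence) = 0.03216 / 0.09277 ≈ 0.3467.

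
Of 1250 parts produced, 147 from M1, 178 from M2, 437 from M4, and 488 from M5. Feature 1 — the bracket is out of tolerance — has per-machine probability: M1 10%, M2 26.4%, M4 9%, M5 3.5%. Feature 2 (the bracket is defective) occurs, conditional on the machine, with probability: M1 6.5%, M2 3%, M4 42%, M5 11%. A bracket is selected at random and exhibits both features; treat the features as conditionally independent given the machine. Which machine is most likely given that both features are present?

By Bayes' rule, posterior ∝ prior × likelihood:
  M1: 0.1176 × 0.1 × 0.065 = 0.0007644
  M2: 0.1424 × 0.264 × 0.03 = 0.001127808
  M4: 0.3496 × 0.09 × 0.42 = 0.01321488
  M5: 0.3904 × 0.035 × 0.11 = 0.00150304
Normalizing constant = 0.016610128.
Largest term belongs to M4, so M4 is most probable.

M4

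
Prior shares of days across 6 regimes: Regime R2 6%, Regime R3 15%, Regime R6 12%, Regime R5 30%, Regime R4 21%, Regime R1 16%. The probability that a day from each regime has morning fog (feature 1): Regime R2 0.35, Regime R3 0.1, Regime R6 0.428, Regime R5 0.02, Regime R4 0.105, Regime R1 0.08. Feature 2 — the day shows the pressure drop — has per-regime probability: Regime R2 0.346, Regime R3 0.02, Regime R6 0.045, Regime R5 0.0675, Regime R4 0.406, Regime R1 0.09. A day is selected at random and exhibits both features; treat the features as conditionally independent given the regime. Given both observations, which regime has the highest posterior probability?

Regime R4

Compute prior × likelihood for every hypothesis:
  Regime R2: 0.06 × 0.35 × 0.346 = 0.007266
  Regime R3: 0.15 × 0.1 × 0.02 = 0.0003
  Regime R6: 0.12 × 0.428 × 0.045 = 0.0023112
  Regime R5: 0.3 × 0.02 × 0.0675 = 0.000405
  Regime R4: 0.21 × 0.105 × 0.406 = 0.0089523
  Regime R1: 0.16 × 0.08 × 0.09 = 0.001152
Total = 0.0203865.
Largest term belongs to Regime R4, so Regime R4 is most probable.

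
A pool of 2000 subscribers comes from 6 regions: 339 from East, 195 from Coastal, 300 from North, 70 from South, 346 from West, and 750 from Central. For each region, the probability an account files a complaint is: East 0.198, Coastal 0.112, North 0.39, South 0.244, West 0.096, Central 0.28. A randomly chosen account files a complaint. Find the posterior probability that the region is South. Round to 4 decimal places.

By Bayes' rule, posterior ∝ prior × likelihood:
  East: 0.1695 × 0.198 = 0.033561
  Coastal: 0.0975 × 0.112 = 0.01092
  North: 0.15 × 0.39 = 0.0585
  South: 0.035 × 0.244 = 0.00854
  West: 0.173 × 0.096 = 0.016608
  Central: 0.375 × 0.28 = 0.105
Sum = 0.233129.
P(South | evidence) = 0.00854 / 0.233129 ≈ 0.0366.

0.0366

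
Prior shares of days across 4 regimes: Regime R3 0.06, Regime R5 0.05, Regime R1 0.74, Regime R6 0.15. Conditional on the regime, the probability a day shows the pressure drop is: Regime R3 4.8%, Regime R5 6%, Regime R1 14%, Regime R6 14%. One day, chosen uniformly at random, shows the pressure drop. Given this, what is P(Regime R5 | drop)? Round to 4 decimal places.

0.0230

Compute prior × likelihood for every hypothesis:
  Regime R3: 0.06 × 0.048 = 0.00288
  Regime R5: 0.05 × 0.06 = 0.003
  Regime R1: 0.74 × 0.14 = 0.1036
  Regime R6: 0.15 × 0.14 = 0.021
Total = 0.13048.
P(Regime R5 | evidence) = 0.003 / 0.13048 ≈ 0.0230.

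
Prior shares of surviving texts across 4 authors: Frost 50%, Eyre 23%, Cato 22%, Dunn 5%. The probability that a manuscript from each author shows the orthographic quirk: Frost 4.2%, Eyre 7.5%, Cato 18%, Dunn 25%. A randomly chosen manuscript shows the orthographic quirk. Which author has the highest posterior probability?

Cato

Compute prior × likelihood for every hypothesis:
  Frost: 0.5 × 0.042 = 0.021
  Eyre: 0.23 × 0.075 = 0.01725
  Cato: 0.22 × 0.18 = 0.0396
  Dunn: 0.05 × 0.25 = 0.0125
Total = 0.09035.
Largest term belongs to Cato, so Cato is most probable.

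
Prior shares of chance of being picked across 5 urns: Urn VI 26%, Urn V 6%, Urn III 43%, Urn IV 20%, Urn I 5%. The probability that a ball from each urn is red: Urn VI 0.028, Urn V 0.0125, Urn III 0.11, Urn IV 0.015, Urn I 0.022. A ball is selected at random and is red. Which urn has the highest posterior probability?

Urn III

Compute prior × likelihood for every hypothesis:
  Urn VI: 0.26 × 0.028 = 0.00728
  Urn V: 0.06 × 0.0125 = 0.00075
  Urn III: 0.43 × 0.11 = 0.0473
  Urn IV: 0.2 × 0.015 = 0.003
  Urn I: 0.05 × 0.022 = 0.0011
Normalizing constant = 0.05943.
Largest term belongs to Urn III, so Urn III is most probable.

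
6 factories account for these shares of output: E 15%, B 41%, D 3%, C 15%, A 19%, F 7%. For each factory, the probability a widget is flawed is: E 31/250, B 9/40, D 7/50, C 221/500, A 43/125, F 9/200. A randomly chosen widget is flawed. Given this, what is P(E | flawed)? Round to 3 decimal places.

Unnormalized posteriors (prior × likelihood):
  E: 0.15 × 0.124 = 0.0186
  B: 0.41 × 0.225 = 0.09225
  D: 0.03 × 0.14 = 0.0042
  C: 0.15 × 0.442 = 0.0663
  A: 0.19 × 0.344 = 0.06536
  F: 0.07 × 0.045 = 0.00315
Normalizing constant = 0.24986.
P(E | evidence) = 0.0186 / 0.24986 ≈ 0.074.

0.074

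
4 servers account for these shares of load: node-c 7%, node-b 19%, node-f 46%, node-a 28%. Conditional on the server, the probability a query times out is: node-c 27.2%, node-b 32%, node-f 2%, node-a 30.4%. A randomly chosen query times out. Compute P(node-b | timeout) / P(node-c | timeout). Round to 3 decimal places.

By Bayes' rule, posterior ∝ prior × likelihood:
  node-c: 0.07 × 0.272 = 0.01904
  node-b: 0.19 × 0.32 = 0.0608
  node-f: 0.46 × 0.02 = 0.0092
  node-a: 0.28 × 0.304 = 0.08512
Normalizing constant = 0.17416.
The ratio is 0.0608 / 0.01904 (the normalizer cancels) = 3.193.

3.193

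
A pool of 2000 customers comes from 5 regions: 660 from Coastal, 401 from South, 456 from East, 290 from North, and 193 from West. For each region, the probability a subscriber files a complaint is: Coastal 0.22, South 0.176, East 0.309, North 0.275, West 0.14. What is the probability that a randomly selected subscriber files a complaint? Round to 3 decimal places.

Compute prior × likelihood for every hypothesis:
  Coastal: 0.33 × 0.22 = 0.0726
  South: 0.2005 × 0.176 = 0.035288
  East: 0.228 × 0.309 = 0.070452
  North: 0.145 × 0.275 = 0.039875
  West: 0.0965 × 0.14 = 0.01351
P(complaint) = 0.0726 + 0.035288 + 0.070452 + 0.039875 + 0.01351 = 0.231725 → 0.232.

0.232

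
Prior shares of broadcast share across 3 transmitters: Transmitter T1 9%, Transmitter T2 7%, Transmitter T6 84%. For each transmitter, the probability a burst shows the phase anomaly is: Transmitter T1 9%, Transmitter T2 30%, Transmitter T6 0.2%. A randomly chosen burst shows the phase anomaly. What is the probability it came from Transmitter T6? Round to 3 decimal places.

0.055

Compute prior × likelihood for every hypothesis:
  Transmitter T1: 0.09 × 0.09 = 0.0081
  Transmitter T2: 0.07 × 0.3 = 0.021
  Transmitter T6: 0.84 × 0.002 = 0.00168
Total = 0.03078.
P(Transmitter T6 | evidence) = 0.00168 / 0.03078 ≈ 0.055.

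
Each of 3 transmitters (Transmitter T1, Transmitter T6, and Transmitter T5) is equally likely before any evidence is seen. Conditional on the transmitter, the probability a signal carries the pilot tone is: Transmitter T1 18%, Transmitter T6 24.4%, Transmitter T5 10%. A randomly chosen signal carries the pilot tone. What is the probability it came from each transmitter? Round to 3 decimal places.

Transmitter T1 0.344, Transmitter T6 0.466, Transmitter T5 0.191

Since the prior is uniform, the posterior is proportional to the likelihood:
  Transmitter T1: 0.18
  Transmitter T6: 0.244
  Transmitter T5: 0.1
Total = 0.524.
P(Transmitter T1 | pilot) = 0.18/0.524 ≈ 0.344
P(Transmitter T6 | pilot) = 0.244/0.524 ≈ 0.466
P(Transmitter T5 | pilot) = 0.1/0.524 ≈ 0.191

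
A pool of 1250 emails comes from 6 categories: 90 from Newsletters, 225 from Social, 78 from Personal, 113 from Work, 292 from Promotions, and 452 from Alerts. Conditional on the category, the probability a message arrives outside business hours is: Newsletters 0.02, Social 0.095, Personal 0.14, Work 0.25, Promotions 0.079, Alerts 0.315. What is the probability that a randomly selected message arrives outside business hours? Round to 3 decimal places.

0.182

By Bayes' rule, posterior ∝ prior × likelihood:
  Newsletters: 0.072 × 0.02 = 0.00144
  Social: 0.18 × 0.095 = 0.0171
  Personal: 0.0624 × 0.14 = 0.008736
  Work: 0.0904 × 0.25 = 0.0226
  Promotions: 0.2336 × 0.079 = 0.0184544
  Alerts: 0.3616 × 0.315 = 0.113904
P(off-hours) = 0.00144 + 0.0171 + 0.008736 + 0.0226 + 0.0184544 + 0.113904 = 0.1822344 → 0.182.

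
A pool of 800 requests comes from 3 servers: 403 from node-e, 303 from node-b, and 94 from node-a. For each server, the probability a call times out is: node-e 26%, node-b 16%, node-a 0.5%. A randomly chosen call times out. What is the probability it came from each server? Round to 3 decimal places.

node-e 0.682, node-b 0.315, node-a 0.003

Unnormalized posteriors (prior × likelihood):
  node-e: 0.50375 × 0.26 = 0.130975
  node-b: 0.37875 × 0.16 = 0.0606
  node-a: 0.1175 × 0.005 = 0.0005875
Normalizing constant = 0.1921625.
P(node-e | timeout) = 0.130975/0.1921625 ≈ 0.682
P(node-b | timeout) = 0.0606/0.1921625 ≈ 0.315
P(node-a | timeout) = 0.0005875/0.1921625 ≈ 0.003
(Check: 0.682+0.315+0.003 = 1.000.)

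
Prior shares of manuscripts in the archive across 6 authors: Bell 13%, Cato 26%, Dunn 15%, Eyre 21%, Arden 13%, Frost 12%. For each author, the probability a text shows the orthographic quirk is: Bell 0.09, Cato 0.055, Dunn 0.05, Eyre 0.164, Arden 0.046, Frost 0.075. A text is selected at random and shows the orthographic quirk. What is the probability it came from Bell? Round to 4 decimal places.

Unnormalized posteriors (prior × likelihood):
  Bell: 0.13 × 0.09 = 0.0117
  Cato: 0.26 × 0.055 = 0.0143
  Dunn: 0.15 × 0.05 = 0.0075
  Eyre: 0.21 × 0.164 = 0.03444
  Arden: 0.13 × 0.046 = 0.00598
  Frost: 0.12 × 0.075 = 0.009
Normalizing constant = 0.08292.
P(Bell | evidence) = 0.0117 / 0.08292 ≈ 0.1411.

0.1411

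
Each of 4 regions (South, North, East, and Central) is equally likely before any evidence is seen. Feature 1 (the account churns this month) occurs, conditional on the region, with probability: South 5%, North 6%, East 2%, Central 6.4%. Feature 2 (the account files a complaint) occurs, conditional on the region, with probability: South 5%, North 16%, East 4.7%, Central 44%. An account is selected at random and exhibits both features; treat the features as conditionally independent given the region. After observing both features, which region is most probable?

Central

Since the prior is uniform, the posterior is proportional to the likelihood:
  South: 0.05 × 0.05 = 0.0025
  North: 0.06 × 0.16 = 0.0096
  East: 0.02 × 0.047 = 0.00094
  Central: 0.064 × 0.44 = 0.02816
Total = 0.0412.
Largest term belongs to Central, so Central is most probable.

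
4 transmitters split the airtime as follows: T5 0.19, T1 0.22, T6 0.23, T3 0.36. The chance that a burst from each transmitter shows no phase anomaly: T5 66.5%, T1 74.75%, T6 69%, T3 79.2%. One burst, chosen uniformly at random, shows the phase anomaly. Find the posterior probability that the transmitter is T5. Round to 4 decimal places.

0.2398

Taking complements, P(anomaly | each) = T5 0.335, T1 0.2525, T6 0.31, T3 0.208.
Compute prior × likelihood for every hypothesis:
  T5: 0.19 × 0.335 = 0.06365
  T1: 0.22 × 0.2525 = 0.05555
  T6: 0.23 × 0.31 = 0.0713
  T3: 0.36 × 0.208 = 0.07488
Normalizing constant = 0.26538.
P(T5 | evidence) = 0.06365 / 0.26538 ≈ 0.2398.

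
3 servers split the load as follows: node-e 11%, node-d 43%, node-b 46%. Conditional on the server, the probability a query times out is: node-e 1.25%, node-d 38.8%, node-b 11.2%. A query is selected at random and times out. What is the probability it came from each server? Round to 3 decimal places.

Prior × likelihood for each hypothesis:
  node-e: 0.11 × 0.0125 = 0.001375
  node-d: 0.43 × 0.388 = 0.16684
  node-b: 0.46 × 0.112 = 0.05152
Sum = 0.219735.
P(node-e | timeout) = 0.001375/0.219735 ≈ 0.006
P(node-d | timeout) = 0.16684/0.219735 ≈ 0.759
P(node-b | timeout) = 0.05152/0.219735 ≈ 0.234

node-e 0.006, node-d 0.759, node-b 0.234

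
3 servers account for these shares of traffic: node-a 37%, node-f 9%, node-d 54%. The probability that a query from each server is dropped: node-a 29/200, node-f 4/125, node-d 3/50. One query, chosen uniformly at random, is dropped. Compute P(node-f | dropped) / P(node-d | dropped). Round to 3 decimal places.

Prior × likelihood for each hypothesis:
  node-a: 0.37 × 0.145 = 0.05365
  node-f: 0.09 × 0.032 = 0.00288
  node-d: 0.54 × 0.06 = 0.0324
Total = 0.08893.
The ratio is 0.00288 / 0.0324 (the normalizer cancels) = 0.089.

0.089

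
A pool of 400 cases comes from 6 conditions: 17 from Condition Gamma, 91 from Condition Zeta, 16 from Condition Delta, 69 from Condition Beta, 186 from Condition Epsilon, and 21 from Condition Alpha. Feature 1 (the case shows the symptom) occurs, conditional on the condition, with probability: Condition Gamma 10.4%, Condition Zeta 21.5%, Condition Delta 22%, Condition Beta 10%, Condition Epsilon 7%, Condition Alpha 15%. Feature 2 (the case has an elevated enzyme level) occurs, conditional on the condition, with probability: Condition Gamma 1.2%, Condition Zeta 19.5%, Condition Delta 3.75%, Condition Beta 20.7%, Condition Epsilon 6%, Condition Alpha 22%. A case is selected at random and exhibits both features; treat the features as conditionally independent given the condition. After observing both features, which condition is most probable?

Condition Zeta

Unnormalized posteriors (prior × likelihood):
  Condition Gamma: 0.0425 × 0.104 × 0.012 = 0.00005304
  Condition Zeta: 0.2275 × 0.215 × 0.195 = 0.0095379375
  Condition Delta: 0.04 × 0.22 × 0.0375 = 0.00033
  Condition Beta: 0.1725 × 0.1 × 0.207 = 0.00357075
  Condition Epsilon: 0.465 × 0.07 × 0.06 = 0.001953
  Condition Alpha: 0.0525 × 0.15 × 0.22 = 0.0017325
Normalizing constant = 0.0171772275.
Largest term belongs to Condition Zeta, so Condition Zeta is most probable.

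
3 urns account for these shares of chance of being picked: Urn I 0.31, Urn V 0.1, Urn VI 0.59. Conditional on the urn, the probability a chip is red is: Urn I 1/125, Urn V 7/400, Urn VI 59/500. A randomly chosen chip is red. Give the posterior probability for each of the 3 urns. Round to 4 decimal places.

Urn I 0.0336, Urn V 0.0237, Urn VI 0.9427

Compute prior × likelihood for every hypothesis:
  Urn I: 0.31 × 0.008 = 0.00248
  Urn V: 0.1 × 0.0175 = 0.00175
  Urn VI: 0.59 × 0.118 = 0.06962
Normalizing constant = 0.07385.
P(Urn I | red) = 0.00248/0.07385 ≈ 0.0336
P(Urn V | red) = 0.00175/0.07385 ≈ 0.0237
P(Urn VI | red) = 0.06962/0.07385 ≈ 0.9427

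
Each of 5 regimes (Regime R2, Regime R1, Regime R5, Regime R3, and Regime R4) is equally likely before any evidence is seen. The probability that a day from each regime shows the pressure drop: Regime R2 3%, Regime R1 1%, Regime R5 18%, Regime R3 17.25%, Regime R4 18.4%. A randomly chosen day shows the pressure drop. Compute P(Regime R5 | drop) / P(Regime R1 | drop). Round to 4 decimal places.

Since the prior is uniform, the posterior is proportional to the likelihood:
  Regime R2: 0.03
  Regime R1: 0.01
  Regime R5: 0.18
  Regime R3: 0.1725
  Regime R4: 0.184
Sum = 0.5765.
The ratio is 0.18 / 0.01 (the normalizer cancels) = 18.0000.

18.0000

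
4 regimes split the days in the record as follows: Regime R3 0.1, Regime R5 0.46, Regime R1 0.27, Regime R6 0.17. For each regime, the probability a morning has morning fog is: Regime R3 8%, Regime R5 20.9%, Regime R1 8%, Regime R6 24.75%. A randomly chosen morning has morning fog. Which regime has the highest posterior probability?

Regime R5

Compute prior × likelihood for every hypothesis:
  Regime R3: 0.1 × 0.08 = 0.008
  Regime R5: 0.46 × 0.209 = 0.09614
  Regime R1: 0.27 × 0.08 = 0.0216
  Regime R6: 0.17 × 0.2475 = 0.042075
Sum = 0.167815.
Largest term belongs to Regime R5, so Regime R5 is most probable.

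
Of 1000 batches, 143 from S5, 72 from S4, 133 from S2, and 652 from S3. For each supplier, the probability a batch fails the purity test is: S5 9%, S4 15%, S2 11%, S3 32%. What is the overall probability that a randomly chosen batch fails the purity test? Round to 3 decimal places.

Prior × likelihood for each hypothesis:
  S5: 0.143 × 0.09 = 0.01287
  S4: 0.072 × 0.15 = 0.0108
  S2: 0.133 × 0.11 = 0.01463
  S3: 0.652 × 0.32 = 0.20864
P(off-spec) = 0.01287 + 0.0108 + 0.01463 + 0.20864 = 0.24694 → 0.247.

0.247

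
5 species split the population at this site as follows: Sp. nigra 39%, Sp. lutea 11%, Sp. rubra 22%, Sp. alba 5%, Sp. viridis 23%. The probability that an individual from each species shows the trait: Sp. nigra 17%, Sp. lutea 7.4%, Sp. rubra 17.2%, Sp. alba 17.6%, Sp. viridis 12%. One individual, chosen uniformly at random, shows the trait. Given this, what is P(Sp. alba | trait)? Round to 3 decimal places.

0.059

Prior × likelihood for each hypothesis:
  Sp. nigra: 0.39 × 0.17 = 0.0663
  Sp. lutea: 0.11 × 0.074 = 0.00814
  Sp. rubra: 0.22 × 0.172 = 0.03784
  Sp. alba: 0.05 × 0.176 = 0.0088
  Sp. viridis: 0.23 × 0.12 = 0.0276
Normalizing constant = 0.14868.
P(Sp. alba | evidence) = 0.0088 / 0.14868 ≈ 0.059.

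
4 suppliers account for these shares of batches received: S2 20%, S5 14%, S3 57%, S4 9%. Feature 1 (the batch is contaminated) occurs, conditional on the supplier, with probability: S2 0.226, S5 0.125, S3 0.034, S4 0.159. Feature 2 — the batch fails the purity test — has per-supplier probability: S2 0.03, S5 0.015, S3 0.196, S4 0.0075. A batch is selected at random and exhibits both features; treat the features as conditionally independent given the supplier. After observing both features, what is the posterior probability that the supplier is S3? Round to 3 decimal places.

0.688

By Bayes' rule, posterior ∝ prior × likelihood:
  S2: 0.2 × 0.226 × 0.03 = 0.001356
  S5: 0.14 × 0.125 × 0.015 = 0.0002625
  S3: 0.57 × 0.034 × 0.196 = 0.00379848
  S4: 0.09 × 0.159 × 0.0075 = 0.000107325
Normalizing constant = 0.005524305.
P(S3 | evidence) = 0.00379848 / 0.005524305 ≈ 0.688.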